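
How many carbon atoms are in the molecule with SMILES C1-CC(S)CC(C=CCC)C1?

10

The symbol for carbon appears 10 times in the SMILES.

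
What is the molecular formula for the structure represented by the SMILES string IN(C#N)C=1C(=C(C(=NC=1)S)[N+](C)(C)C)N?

Heavy atoms from the SMILES: 9 C, 1 I, 5 N, 1 S.
Implicit hydrogens by atom environment:
  4 × C (aromatic): no H
  3 × C: 3 H each → 9
  2 × N: no H
  1 × C (aromatic): 1 H
  1 × C: no H
  1 × I: no H
  1 × N: 2 H
  1 × N (aromatic): no H
  1 × N (charge +1): no H
  1 × S: 1 H
  Total hydrogens = 13.
Net charge +1.
Molecular formula: C9H13IN5S+

C9H13IN5S+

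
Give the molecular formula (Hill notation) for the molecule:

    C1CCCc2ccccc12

C10H12

Heavy atoms from the SMILES: 10 C.
Implicit hydrogens by atom environment:
  4 × C: 2 H each → 8
  4 × C (aromatic): 1 H each → 4
  2 × C (aromatic): no H
  Total hydrogens = 12.
Molecular formula: C10H12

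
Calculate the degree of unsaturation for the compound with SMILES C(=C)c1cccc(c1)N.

5

Molecular formula from the SMILES: C8H9N.
DoU = (2C + 2 + N − H − X)/2 = (2·8 + 2 + 1 − 9 − 0)/2 = 10/2 = 5.
(Structurally: 1 ring(s) + 4 π bond(s) = 5.)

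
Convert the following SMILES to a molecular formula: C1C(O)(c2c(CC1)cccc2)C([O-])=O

C11H11O3-

Heavy atoms from the SMILES: 11 C, 3 O.
Implicit hydrogens by atom environment:
  4 × C (aromatic): 1 H each → 4
  3 × C: 2 H each → 6
  2 × C (aromatic): no H
  2 × C: no H
  1 × O: 1 H
  1 × O: no H
  1 × O (charge -1): no H
  Total hydrogens = 11.
Net charge -1.
Molecular formula: C11H11O3-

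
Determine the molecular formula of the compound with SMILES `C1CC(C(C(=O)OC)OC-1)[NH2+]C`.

Heavy atoms from the SMILES: 8 C, 1 N, 3 O.
Implicit hydrogens by atom environment:
  3 × C: 2 H each → 6
  3 × O: no H
  2 × C: 3 H each → 6
  2 × C: 1 H each → 2
  1 × C: no H
  1 × N (charge +1): 2 H
  Total hydrogens = 16.
Net charge +1.
Molecular formula: C8H16NO3+

C8H16NO3+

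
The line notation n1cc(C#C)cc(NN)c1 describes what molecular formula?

C7H7N3

Heavy atoms from the SMILES: 7 C, 3 N.
Implicit hydrogens by atom environment:
  3 × C (aromatic): 1 H each → 3
  2 × C (aromatic): no H
  1 × C: 1 H
  1 × C: no H
  1 × N: 2 H
  1 × N: 1 H
  1 × N (aromatic): no H
  Total hydrogens = 7.
Molecular formula: C7H7N3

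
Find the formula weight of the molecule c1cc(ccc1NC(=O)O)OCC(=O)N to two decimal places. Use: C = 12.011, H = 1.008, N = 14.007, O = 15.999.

Molecular formula: C9H10N2O4.
M = 9×12.011 + 10×1.008 + 2×14.007 + 4×15.999 = 210.19 g/mol.

210.19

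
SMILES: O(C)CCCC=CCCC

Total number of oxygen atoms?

1

The symbol for oxygen appears 1 time in the SMILES.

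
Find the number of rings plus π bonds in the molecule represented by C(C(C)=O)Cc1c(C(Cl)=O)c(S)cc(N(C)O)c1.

6

Molecular formula from the SMILES: C12H14ClNO3S.
DoU = (2C + 2 + N − H − X)/2 = (2·12 + 2 + 1 − 14 − 1)/2 = 12/2 = 6.
(Structurally: 1 ring(s) + 5 π bond(s) = 6.)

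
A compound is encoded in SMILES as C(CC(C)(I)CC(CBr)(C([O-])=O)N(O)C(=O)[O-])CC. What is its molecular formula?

Heavy atoms from the SMILES: 1 Br, 11 C, 1 I, 1 N, 5 O.
Implicit hydrogens by atom environment:
  5 × C: 2 H each → 10
  4 × C: no H
  2 × C: 3 H each → 6
  2 × O: no H
  2 × O (charge -1): no H
  1 × Br: no H
  1 × I: no H
  1 × N: no H
  1 × O: 1 H
  Total hydrogens = 17.
Net charge -2.
Molecular formula: [C11H17BrINO5]2-

[C11H17BrINO5]2-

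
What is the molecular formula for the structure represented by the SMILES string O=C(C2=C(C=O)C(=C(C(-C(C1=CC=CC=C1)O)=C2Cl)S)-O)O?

Heavy atoms from the SMILES: 15 C, 1 Cl, 5 O, 1 S.
Implicit hydrogens by atom environment:
  7 × C (aromatic): no H
  5 × C (aromatic): 1 H each → 5
  3 × O: 1 H each → 3
  2 × C: 1 H each → 2
  2 × O: no H
  1 × C: no H
  1 × Cl: no H
  1 × S: 1 H
  Total hydrogens = 11.
Molecular formula: C15H11ClO5S

C15H11ClO5S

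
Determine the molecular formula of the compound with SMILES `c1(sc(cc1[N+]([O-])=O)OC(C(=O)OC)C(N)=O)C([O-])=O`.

Heavy atoms from the SMILES: 9 C, 2 N, 8 O, 1 S.
Implicit hydrogens by atom environment:
  6 × O: no H
  3 × C (aromatic): no H
  3 × C: no H
  2 × O (charge -1): no H
  1 × C: 3 H
  1 × C (aromatic): 1 H
  1 × C: 1 H
  1 × N: 2 H
  1 × N (charge +1): no H
  1 × S (aromatic): no H
  Total hydrogens = 7.
Net charge -1.
Molecular formula: C9H7N2O8S-

C9H7N2O8S-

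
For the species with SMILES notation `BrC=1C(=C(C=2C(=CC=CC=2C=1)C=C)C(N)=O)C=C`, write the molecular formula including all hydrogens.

Heavy atoms from the SMILES: 1 Br, 15 C, 1 N, 1 O.
Implicit hydrogens by atom environment:
  6 × C (aromatic): no H
  4 × C (aromatic): 1 H each → 4
  2 × C: 2 H each → 4
  2 × C: 1 H each → 2
  1 × Br: no H
  1 × C: no H
  1 × N: 2 H
  1 × O: no H
  Total hydrogens = 12.
Molecular formula: C15H12BrNO

C15H12BrNO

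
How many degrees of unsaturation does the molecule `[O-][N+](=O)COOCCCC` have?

1

Molecular formula from the SMILES: C5H11NO4.
DoU = (2C + 2 + N − H − X)/2 = (2·5 + 2 + 1 − 11 − 0)/2 = 2/2 = 1.
(Structurally: 0 ring(s) + 1 π bond(s) = 1.)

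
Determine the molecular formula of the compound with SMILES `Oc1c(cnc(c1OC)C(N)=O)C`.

Heavy atoms from the SMILES: 8 C, 2 N, 3 O.
Implicit hydrogens by atom environment:
  4 × C (aromatic): no H
  2 × C: 3 H each → 6
  2 × O: no H
  1 × C (aromatic): 1 H
  1 × C: no H
  1 × N: 2 H
  1 × N (aromatic): no H
  1 × O: 1 H
  Total hydrogens = 10.
Molecular formula: C8H10N2O3

C8H10N2O3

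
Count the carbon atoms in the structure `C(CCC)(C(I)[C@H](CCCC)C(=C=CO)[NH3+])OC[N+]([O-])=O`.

14

The symbol for carbon appears 14 times in the SMILES.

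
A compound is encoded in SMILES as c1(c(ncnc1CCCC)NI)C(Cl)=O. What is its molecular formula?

C9H11ClIN3O

Heavy atoms from the SMILES: 9 C, 1 Cl, 1 I, 3 N, 1 O.
Implicit hydrogens by atom environment:
  3 × C: 2 H each → 6
  3 × C (aromatic): no H
  2 × N (aromatic): no H
  1 × C: 3 H
  1 × C (aromatic): 1 H
  1 × C: no H
  1 × Cl: no H
  1 × I: no H
  1 × N: 1 H
  1 × O: no H
  Total hydrogens = 11.
Molecular formula: C9H11ClIN3O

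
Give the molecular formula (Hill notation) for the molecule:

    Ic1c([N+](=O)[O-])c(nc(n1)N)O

Heavy atoms from the SMILES: 4 C, 1 I, 4 N, 3 O.
Implicit hydrogens by atom environment:
  4 × C (aromatic): no H
  2 × N (aromatic): no H
  1 × I: no H
  1 × N: 2 H
  1 × N (charge +1): no H
  1 × O: 1 H
  1 × O: no H
  1 × O (charge -1): no H
  Total hydrogens = 3.
Molecular formula: C4H3IN4O3

C4H3IN4O3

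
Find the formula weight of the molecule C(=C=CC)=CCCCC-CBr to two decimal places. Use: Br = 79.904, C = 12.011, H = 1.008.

215.13

Molecular formula: C10H15Br.
M = 1×79.904 + 10×12.011 + 15×1.008 = 215.13 g/mol.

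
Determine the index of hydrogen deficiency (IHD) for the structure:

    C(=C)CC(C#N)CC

3

Molecular formula from the SMILES: C7H11N.
DoU = (2C + 2 + N − H − X)/2 = (2·7 + 2 + 1 − 11 − 0)/2 = 6/2 = 3.
(Structurally: 0 ring(s) + 3 π bond(s) = 3.)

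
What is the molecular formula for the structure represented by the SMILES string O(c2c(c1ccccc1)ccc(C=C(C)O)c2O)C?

C16H16O3

Heavy atoms from the SMILES: 16 C, 3 O.
Implicit hydrogens by atom environment:
  7 × C (aromatic): 1 H each → 7
  5 × C (aromatic): no H
  2 × C: 3 H each → 6
  2 × O: 1 H each → 2
  1 × C: 1 H
  1 × C: no H
  1 × O: no H
  Total hydrogens = 16.
Molecular formula: C16H16O3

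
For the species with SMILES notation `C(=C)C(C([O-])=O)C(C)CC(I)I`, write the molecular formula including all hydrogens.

Heavy atoms from the SMILES: 8 C, 2 I, 2 O.
Implicit hydrogens by atom environment:
  4 × C: 1 H each → 4
  2 × C: 2 H each → 4
  2 × I: no H
  1 × C: 3 H
  1 × C: no H
  1 × O: no H
  1 × O (charge -1): no H
  Total hydrogens = 11.
Net charge -1.
Molecular formula: C8H11I2O2-

C8H11I2O2-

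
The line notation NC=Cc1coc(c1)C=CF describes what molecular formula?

Heavy atoms from the SMILES: 8 C, 1 F, 1 N, 1 O.
Implicit hydrogens by atom environment:
  4 × C: 1 H each → 4
  2 × C (aromatic): 1 H each → 2
  2 × C (aromatic): no H
  1 × F: no H
  1 × N: 2 H
  1 × O (aromatic): no H
  Total hydrogens = 8.
Molecular formula: C8H8FNO

C8H8FNO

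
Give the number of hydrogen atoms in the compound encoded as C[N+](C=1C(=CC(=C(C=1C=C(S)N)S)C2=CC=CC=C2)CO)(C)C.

23

Hydrogens are implicit in SMILES; fill each atom to its normal valence:
  6 × C (aromatic): 1 H each → 6
  6 × C (aromatic): no H
  3 × C: 3 H each → 9
  2 × S: 1 H each → 2
  1 × C: 2 H
  1 × C: 1 H
  1 × C: no H
  1 × N: 2 H
  1 × N (charge +1): no H
  1 × O: 1 H
  Total hydrogens = 23.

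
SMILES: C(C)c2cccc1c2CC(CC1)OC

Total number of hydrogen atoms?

Hydrogens are implicit in SMILES; fill each atom to its normal valence:
  4 × C: 2 H each → 8
  3 × C (aromatic): 1 H each → 3
  3 × C (aromatic): no H
  2 × C: 3 H each → 6
  1 × C: 1 H
  1 × O: no H
  Total hydrogens = 18.

18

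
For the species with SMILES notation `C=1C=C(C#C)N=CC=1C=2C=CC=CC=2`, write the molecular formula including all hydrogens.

Heavy atoms from the SMILES: 13 C, 1 N.
Implicit hydrogens by atom environment:
  8 × C (aromatic): 1 H each → 8
  3 × C (aromatic): no H
  1 × C: 1 H
  1 × C: no H
  1 × N (aromatic): no H
  Total hydrogens = 9.
Molecular formula: C13H9N

C13H9N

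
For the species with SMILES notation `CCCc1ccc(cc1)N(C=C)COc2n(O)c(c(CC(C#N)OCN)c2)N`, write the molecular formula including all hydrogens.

C20H27N5O3

Heavy atoms from the SMILES: 20 C, 5 N, 3 O.
Implicit hydrogens by atom environment:
  6 × C: 2 H each → 12
  5 × C (aromatic): 1 H each → 5
  5 × C (aromatic): no H
  2 × C: 1 H each → 2
  2 × N: 2 H each → 4
  2 × N: no H
  2 × O: no H
  1 × C: 3 H
  1 × C: no H
  1 × N (aromatic): no H
  1 × O: 1 H
  Total hydrogens = 27.
Molecular formula: C20H27N5O3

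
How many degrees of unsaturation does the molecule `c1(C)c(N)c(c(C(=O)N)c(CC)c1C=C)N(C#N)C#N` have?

10

Molecular formula from the SMILES: C14H15N5O.
DoU = (2C + 2 + N − H − X)/2 = (2·14 + 2 + 5 − 15 − 0)/2 = 20/2 = 10.
(Structurally: 1 ring(s) + 9 π bond(s) = 10.)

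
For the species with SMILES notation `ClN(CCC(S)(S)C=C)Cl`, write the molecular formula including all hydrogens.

C5H9Cl2NS2

Heavy atoms from the SMILES: 5 C, 2 Cl, 1 N, 2 S.
Implicit hydrogens by atom environment:
  3 × C: 2 H each → 6
  2 × Cl: no H
  2 × S: 1 H each → 2
  1 × C: 1 H
  1 × C: no H
  1 × N: no H
  Total hydrogens = 9.
Molecular formula: C5H9Cl2NS2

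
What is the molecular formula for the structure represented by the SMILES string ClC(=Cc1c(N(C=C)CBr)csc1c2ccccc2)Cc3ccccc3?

Heavy atoms from the SMILES: 1 Br, 22 C, 1 Cl, 1 N, 1 S.
Implicit hydrogens by atom environment:
  11 × C (aromatic): 1 H each → 11
  5 × C (aromatic): no H
  3 × C: 2 H each → 6
  2 × C: 1 H each → 2
  1 × Br: no H
  1 × C: no H
  1 × Cl: no H
  1 × N: no H
  1 × S (aromatic): no H
  Total hydrogens = 19.
Molecular formula: C22H19BrClNS

C22H19BrClNS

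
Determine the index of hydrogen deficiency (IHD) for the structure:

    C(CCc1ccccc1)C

4

Molecular formula from the SMILES: C10H14.
DoU = (2C + 2 + N − H − X)/2 = (2·10 + 2 + 0 − 14 − 0)/2 = 8/2 = 4.
(Structurally: 1 ring(s) + 3 π bond(s) = 4.)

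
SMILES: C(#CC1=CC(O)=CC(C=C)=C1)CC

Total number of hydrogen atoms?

12

Hydrogens are implicit in SMILES; fill each atom to its normal valence:
  3 × C (aromatic): 1 H each → 3
  3 × C (aromatic): no H
  2 × C: 2 H each → 4
  2 × C: no H
  1 × C: 3 H
  1 × C: 1 H
  1 × O: 1 H
  Total hydrogens = 12.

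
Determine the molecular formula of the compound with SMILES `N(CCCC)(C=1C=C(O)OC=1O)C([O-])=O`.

C9H12NO5-

Heavy atoms from the SMILES: 9 C, 1 N, 5 O.
Implicit hydrogens by atom environment:
  3 × C: 2 H each → 6
  3 × C (aromatic): no H
  2 × O: 1 H each → 2
  1 × C: 3 H
  1 × C (aromatic): 1 H
  1 × C: no H
  1 × N: no H
  1 × O (aromatic): no H
  1 × O: no H
  1 × O (charge -1): no H
  Total hydrogens = 12.
Net charge -1.
Molecular formula: C9H12NO5-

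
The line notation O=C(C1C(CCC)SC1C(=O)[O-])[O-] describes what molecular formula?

Heavy atoms from the SMILES: 8 C, 4 O, 1 S.
Implicit hydrogens by atom environment:
  3 × C: 1 H each → 3
  2 × C: 2 H each → 4
  2 × C: no H
  2 × O: no H
  2 × O (charge -1): no H
  1 × C: 3 H
  1 × S: no H
  Total hydrogens = 10.
Net charge -2.
Molecular formula: [C8H10O4S]2-

[C8H10O4S]2-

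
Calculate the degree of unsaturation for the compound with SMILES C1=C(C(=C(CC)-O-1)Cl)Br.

3

Molecular formula from the SMILES: C6H6BrClO.
DoU = (2C + 2 + N − H − X)/2 = (2·6 + 2 + 0 − 6 − 2)/2 = 6/2 = 3.
(Structurally: 1 ring(s) + 2 π bond(s) = 3.)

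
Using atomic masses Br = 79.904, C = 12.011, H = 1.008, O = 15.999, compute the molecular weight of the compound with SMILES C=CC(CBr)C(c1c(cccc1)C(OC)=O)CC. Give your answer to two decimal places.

311.22

Molecular formula: C15H19BrO2.
M = 1×79.904 + 15×12.011 + 19×1.008 + 2×15.999 = 311.22 g/mol.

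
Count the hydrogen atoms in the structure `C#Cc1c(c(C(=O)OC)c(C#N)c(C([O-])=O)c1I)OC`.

7

Hydrogens are implicit in SMILES; fill each atom to its normal valence:
  6 × C (aromatic): no H
  4 × C: no H
  4 × O: no H
  2 × C: 3 H each → 6
  1 × C: 1 H
  1 × I: no H
  1 × N: no H
  1 × O (charge -1): no H
  Total hydrogens = 7.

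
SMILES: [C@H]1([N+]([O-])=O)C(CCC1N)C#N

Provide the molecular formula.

Heavy atoms from the SMILES: 6 C, 3 N, 2 O.
Implicit hydrogens by atom environment:
  3 × C: 1 H each → 3
  2 × C: 2 H each → 4
  1 × C: no H
  1 × N: 2 H
  1 × N: no H
  1 × N (charge +1): no H
  1 × O: no H
  1 × O (charge -1): no H
  Total hydrogens = 9.
Molecular formula: C6H9N3O2

C6H9N3O2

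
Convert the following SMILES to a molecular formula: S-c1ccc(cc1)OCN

Heavy atoms from the SMILES: 7 C, 1 N, 1 O, 1 S.
Implicit hydrogens by atom environment:
  4 × C (aromatic): 1 H each → 4
  2 × C (aromatic): no H
  1 × C: 2 H
  1 × N: 2 H
  1 × O: no H
  1 × S: 1 H
  Total hydrogens = 9.
Molecular formula: C7H9NOS

C7H9NOS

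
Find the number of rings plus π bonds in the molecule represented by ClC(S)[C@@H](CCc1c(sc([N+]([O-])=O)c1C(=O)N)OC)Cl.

5

Molecular formula from the SMILES: C10H12Cl2N2O4S2.
DoU = (2C + 2 + N − H − X)/2 = (2·10 + 2 + 2 − 12 − 2)/2 = 10/2 = 5.
(Structurally: 1 ring(s) + 4 π bond(s) = 5.)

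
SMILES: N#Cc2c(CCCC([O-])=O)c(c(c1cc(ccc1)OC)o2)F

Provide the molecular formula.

Heavy atoms from the SMILES: 16 C, 1 F, 1 N, 4 O.
Implicit hydrogens by atom environment:
  6 × C (aromatic): no H
  4 × C (aromatic): 1 H each → 4
  3 × C: 2 H each → 6
  2 × C: no H
  2 × O: no H
  1 × C: 3 H
  1 × F: no H
  1 × N: no H
  1 × O (aromatic): no H
  1 × O (charge -1): no H
  Total hydrogens = 13.
Net charge -1.
Molecular formula: C16H13FNO4-

C16H13FNO4-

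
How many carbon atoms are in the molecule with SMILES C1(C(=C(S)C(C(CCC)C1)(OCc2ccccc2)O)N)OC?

17

The symbol for carbon appears 17 times in the SMILES. Lowercase c denotes aromatic carbon and counts toward C.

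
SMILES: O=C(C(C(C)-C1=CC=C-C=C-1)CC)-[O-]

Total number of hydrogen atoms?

Hydrogens are implicit in SMILES; fill each atom to its normal valence:
  5 × C (aromatic): 1 H each → 5
  2 × C: 3 H each → 6
  2 × C: 1 H each → 2
  1 × C: 2 H
  1 × C: no H
  1 × C (aromatic): no H
  1 × O: no H
  1 × O (charge -1): no H
  Total hydrogens = 15.

15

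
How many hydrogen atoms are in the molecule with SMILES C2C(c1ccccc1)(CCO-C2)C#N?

Hydrogens are implicit in SMILES; fill each atom to its normal valence:
  5 × C (aromatic): 1 H each → 5
  4 × C: 2 H each → 8
  2 × C: no H
  1 × C (aromatic): no H
  1 × N: no H
  1 × O: no H
  Total hydrogens = 13.

13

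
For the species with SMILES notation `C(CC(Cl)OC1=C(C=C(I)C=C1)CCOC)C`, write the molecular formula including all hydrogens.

C13H18ClIO2

Heavy atoms from the SMILES: 13 C, 1 Cl, 1 I, 2 O.
Implicit hydrogens by atom environment:
  4 × C: 2 H each → 8
  3 × C (aromatic): 1 H each → 3
  3 × C (aromatic): no H
  2 × C: 3 H each → 6
  2 × O: no H
  1 × C: 1 H
  1 × Cl: no H
  1 × I: no H
  Total hydrogens = 18.
Molecular formula: C13H18ClIO2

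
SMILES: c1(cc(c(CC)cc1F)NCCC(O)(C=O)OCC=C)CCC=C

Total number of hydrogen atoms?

Hydrogens are implicit in SMILES; fill each atom to its normal valence:
  8 × C: 2 H each → 16
  4 × C (aromatic): no H
  3 × C: 1 H each → 3
  2 × C (aromatic): 1 H each → 2
  2 × O: no H
  1 × C: 3 H
  1 × C: no H
  1 × F: no H
  1 × N: 1 H
  1 × O: 1 H
  Total hydrogens = 26.

26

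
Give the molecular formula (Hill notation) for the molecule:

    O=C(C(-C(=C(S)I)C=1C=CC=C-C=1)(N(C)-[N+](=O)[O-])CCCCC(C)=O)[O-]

C17H20IN2O5S-

Heavy atoms from the SMILES: 17 C, 1 I, 2 N, 5 O, 1 S.
Implicit hydrogens by atom environment:
  5 × C (aromatic): 1 H each → 5
  5 × C: no H
  4 × C: 2 H each → 8
  3 × O: no H
  2 × C: 3 H each → 6
  2 × O (charge -1): no H
  1 × C (aromatic): no H
  1 × I: no H
  1 × N: no H
  1 × N (charge +1): no H
  1 × S: 1 H
  Total hydrogens = 20.
Net charge -1.
Molecular formula: C17H20IN2O5S-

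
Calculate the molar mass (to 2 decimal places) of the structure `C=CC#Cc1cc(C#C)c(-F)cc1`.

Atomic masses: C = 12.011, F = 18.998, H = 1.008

Molecular formula: C12H7F.
M = 12×12.011 + 1×18.998 + 7×1.008 = 170.19 g/mol.

170.19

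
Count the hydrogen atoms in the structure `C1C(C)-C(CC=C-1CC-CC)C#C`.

Hydrogens are implicit in SMILES; fill each atom to its normal valence:
  5 × C: 2 H each → 10
  4 × C: 1 H each → 4
  2 × C: 3 H each → 6
  2 × C: no H
  Total hydrogens = 20.

20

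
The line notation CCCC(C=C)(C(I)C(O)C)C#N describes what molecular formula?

Heavy atoms from the SMILES: 10 C, 1 I, 1 N, 1 O.
Implicit hydrogens by atom environment:
  3 × C: 2 H each → 6
  3 × C: 1 H each → 3
  2 × C: 3 H each → 6
  2 × C: no H
  1 × I: no H
  1 × N: no H
  1 × O: 1 H
  Total hydrogens = 16.
Molecular formula: C10H16INO

C10H16INO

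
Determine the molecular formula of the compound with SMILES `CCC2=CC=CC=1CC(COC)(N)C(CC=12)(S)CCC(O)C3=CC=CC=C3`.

Heavy atoms from the SMILES: 23 C, 1 N, 2 O, 1 S.
Implicit hydrogens by atom environment:
  8 × C (aromatic): 1 H each → 8
  6 × C: 2 H each → 12
  4 × C (aromatic): no H
  2 × C: 3 H each → 6
  2 × C: no H
  1 × C: 1 H
  1 × N: 2 H
  1 × O: 1 H
  1 × O: no H
  1 × S: 1 H
  Total hydrogens = 31.
Molecular formula: C23H31NO2S

C23H31NO2S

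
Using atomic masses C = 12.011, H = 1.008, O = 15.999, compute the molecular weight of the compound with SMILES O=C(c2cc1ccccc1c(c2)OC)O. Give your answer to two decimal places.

Molecular formula: C12H10O3.
M = 12×12.011 + 10×1.008 + 3×15.999 = 202.21 g/mol.

202.21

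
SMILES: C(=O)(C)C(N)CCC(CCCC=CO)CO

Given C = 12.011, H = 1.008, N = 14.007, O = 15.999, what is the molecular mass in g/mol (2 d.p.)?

Molecular formula: C12H23NO3.
M = 12×12.011 + 23×1.008 + 1×14.007 + 3×15.999 = 229.32 g/mol.

229.32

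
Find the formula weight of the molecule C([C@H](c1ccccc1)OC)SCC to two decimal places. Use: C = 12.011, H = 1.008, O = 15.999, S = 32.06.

Molecular formula: C11H16OS.
M = 11×12.011 + 16×1.008 + 1×15.999 + 1×32.06 = 196.31 g/mol.

196.31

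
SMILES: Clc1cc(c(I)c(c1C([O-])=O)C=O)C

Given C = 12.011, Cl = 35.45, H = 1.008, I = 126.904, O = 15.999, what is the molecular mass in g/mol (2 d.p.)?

323.49

Molecular formula: C9H5ClIO3-.
M = 9×12.011 + 1×35.45 + 5×1.008 + 1×126.904 + 3×15.999 = 323.49 g/mol.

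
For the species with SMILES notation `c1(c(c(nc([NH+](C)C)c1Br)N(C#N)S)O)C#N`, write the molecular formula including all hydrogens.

C9H9BrN5OS+

Heavy atoms from the SMILES: 1 Br, 9 C, 5 N, 1 O, 1 S.
Implicit hydrogens by atom environment:
  5 × C (aromatic): no H
  3 × N: no H
  2 × C: 3 H each → 6
  2 × C: no H
  1 × Br: no H
  1 × N (charge +1): 1 H
  1 × N (aromatic): no H
  1 × O: 1 H
  1 × S: 1 H
  Total hydrogens = 9.
Net charge +1.
Molecular formula: C9H9BrN5OS+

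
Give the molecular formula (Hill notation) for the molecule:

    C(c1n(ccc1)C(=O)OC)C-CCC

Heavy atoms from the SMILES: 11 C, 1 N, 2 O.
Implicit hydrogens by atom environment:
  4 × C: 2 H each → 8
  3 × C (aromatic): 1 H each → 3
  2 × C: 3 H each → 6
  2 × O: no H
  1 × C (aromatic): no H
  1 × C: no H
  1 × N (aromatic): no H
  Total hydrogens = 17.
Molecular formula: C11H17NO2

C11H17NO2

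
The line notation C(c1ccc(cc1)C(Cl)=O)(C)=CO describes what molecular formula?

Heavy atoms from the SMILES: 10 C, 1 Cl, 2 O.
Implicit hydrogens by atom environment:
  4 × C (aromatic): 1 H each → 4
  2 × C: no H
  2 × C (aromatic): no H
  1 × C: 3 H
  1 × C: 1 H
  1 × Cl: no H
  1 × O: 1 H
  1 × O: no H
  Total hydrogens = 9.
Molecular formula: C10H9ClO2

C10H9ClO2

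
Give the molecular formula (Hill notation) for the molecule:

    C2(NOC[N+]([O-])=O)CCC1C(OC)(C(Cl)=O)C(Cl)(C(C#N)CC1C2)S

C14H19Cl2N3O5S

Heavy atoms from the SMILES: 14 C, 2 Cl, 3 N, 5 O, 1 S.
Implicit hydrogens by atom environment:
  5 × C: 2 H each → 10
  4 × C: 1 H each → 4
  4 × C: no H
  4 × O: no H
  2 × Cl: no H
  1 × C: 3 H
  1 × N: 1 H
  1 × N (charge +1): no H
  1 × N: no H
  1 × O (charge -1): no H
  1 × S: 1 H
  Total hydrogens = 19.
Molecular formula: C14H19Cl2N3O5S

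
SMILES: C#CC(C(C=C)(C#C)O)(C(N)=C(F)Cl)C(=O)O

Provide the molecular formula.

C11H9ClFNO3

Heavy atoms from the SMILES: 11 C, 1 Cl, 1 F, 1 N, 3 O.
Implicit hydrogens by atom environment:
  7 × C: no H
  3 × C: 1 H each → 3
  2 × O: 1 H each → 2
  1 × C: 2 H
  1 × Cl: no H
  1 × F: no H
  1 × N: 2 H
  1 × O: no H
  Total hydrogens = 9.
Molecular formula: C11H9ClFNO3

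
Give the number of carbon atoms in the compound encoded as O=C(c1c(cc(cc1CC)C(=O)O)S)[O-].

10

The symbol for carbon appears 10 times in the SMILES. Lowercase c denotes aromatic carbon and counts toward C.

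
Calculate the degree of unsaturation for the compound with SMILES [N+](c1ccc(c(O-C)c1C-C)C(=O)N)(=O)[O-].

Molecular formula from the SMILES: C10H12N2O4.
DoU = (2C + 2 + N − H − X)/2 = (2·10 + 2 + 2 − 12 − 0)/2 = 12/2 = 6.
(Structurally: 1 ring(s) + 5 π bond(s) = 6.)

6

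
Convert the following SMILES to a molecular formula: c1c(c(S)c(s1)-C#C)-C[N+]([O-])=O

C7H5NO2S2

Heavy atoms from the SMILES: 7 C, 1 N, 2 O, 2 S.
Implicit hydrogens by atom environment:
  3 × C (aromatic): no H
  1 × C: 2 H
  1 × C (aromatic): 1 H
  1 × C: 1 H
  1 × C: no H
  1 × N (charge +1): no H
  1 × O: no H
  1 × O (charge -1): no H
  1 × S: 1 H
  1 × S (aromatic): no H
  Total hydrogens = 5.
Molecular formula: C7H5NO2S2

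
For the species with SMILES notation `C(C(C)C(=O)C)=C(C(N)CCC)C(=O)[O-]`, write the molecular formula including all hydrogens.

C11H18NO3-

Heavy atoms from the SMILES: 11 C, 1 N, 3 O.
Implicit hydrogens by atom environment:
  3 × C: 3 H each → 9
  3 × C: 1 H each → 3
  3 × C: no H
  2 × C: 2 H each → 4
  2 × O: no H
  1 × N: 2 H
  1 × O (charge -1): no H
  Total hydrogens = 18.
Net charge -1.
Molecular formula: C11H18NO3-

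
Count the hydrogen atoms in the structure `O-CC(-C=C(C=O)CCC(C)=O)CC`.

Hydrogens are implicit in SMILES; fill each atom to its normal valence:
  4 × C: 2 H each → 8
  3 × C: 1 H each → 3
  2 × C: 3 H each → 6
  2 × C: no H
  2 × O: no H
  1 × O: 1 H
  Total hydrogens = 18.

18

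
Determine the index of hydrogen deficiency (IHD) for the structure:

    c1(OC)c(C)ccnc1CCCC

Molecular formula from the SMILES: C11H17NO.
DoU = (2C + 2 + N − H − X)/2 = (2·11 + 2 + 1 − 17 − 0)/2 = 8/2 = 4.
(Structurally: 1 ring(s) + 3 π bond(s) = 4.)

4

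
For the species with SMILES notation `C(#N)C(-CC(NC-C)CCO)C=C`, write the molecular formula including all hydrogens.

C10H18N2O

Heavy atoms from the SMILES: 10 C, 2 N, 1 O.
Implicit hydrogens by atom environment:
  5 × C: 2 H each → 10
  3 × C: 1 H each → 3
  1 × C: 3 H
  1 × C: no H
  1 × N: 1 H
  1 × N: no H
  1 × O: 1 H
  Total hydrogens = 18.
Molecular formula: C10H18N2O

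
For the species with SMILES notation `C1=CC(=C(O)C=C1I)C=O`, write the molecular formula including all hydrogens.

Heavy atoms from the SMILES: 7 C, 1 I, 2 O.
Implicit hydrogens by atom environment:
  3 × C (aromatic): 1 H each → 3
  3 × C (aromatic): no H
  1 × C: 1 H
  1 × I: no H
  1 × O: 1 H
  1 × O: no H
  Total hydrogens = 5.
Molecular formula: C7H5IO2

C7H5IO2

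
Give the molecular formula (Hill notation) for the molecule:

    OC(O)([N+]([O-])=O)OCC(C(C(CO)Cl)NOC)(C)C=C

C10H19ClN2O7

Heavy atoms from the SMILES: 10 C, 1 Cl, 2 N, 7 O.
Implicit hydrogens by atom environment:
  3 × C: 2 H each → 6
  3 × C: 1 H each → 3
  3 × O: 1 H each → 3
  3 × O: no H
  2 × C: 3 H each → 6
  2 × C: no H
  1 × Cl: no H
  1 × N: 1 H
  1 × N (charge +1): no H
  1 × O (charge -1): no H
  Total hydrogens = 19.
Molecular formula: C10H19ClN2O7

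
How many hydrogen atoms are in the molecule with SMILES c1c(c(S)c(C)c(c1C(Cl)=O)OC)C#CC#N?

8

Hydrogens are implicit in SMILES; fill each atom to its normal valence:
  5 × C (aromatic): no H
  4 × C: no H
  2 × C: 3 H each → 6
  2 × O: no H
  1 × C (aromatic): 1 H
  1 × Cl: no H
  1 × N: no H
  1 × S: 1 H
  Total hydrogens = 8.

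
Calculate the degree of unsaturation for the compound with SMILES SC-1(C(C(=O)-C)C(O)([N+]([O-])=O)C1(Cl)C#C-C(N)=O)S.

Molecular formula from the SMILES: C9H9ClN2O5S2.
DoU = (2C + 2 + N − H − X)/2 = (2·9 + 2 + 2 − 9 − 1)/2 = 12/2 = 6.
(Structurally: 1 ring(s) + 5 π bond(s) = 6.)

6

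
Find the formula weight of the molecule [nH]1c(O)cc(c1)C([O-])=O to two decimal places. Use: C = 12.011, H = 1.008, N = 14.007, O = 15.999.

126.09

Molecular formula: C5H4NO3-.
M = 5×12.011 + 4×1.008 + 1×14.007 + 3×15.999 = 126.09 g/mol.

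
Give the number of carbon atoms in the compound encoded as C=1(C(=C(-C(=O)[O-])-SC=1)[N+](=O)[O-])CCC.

The symbol for carbon appears 8 times in the SMILES.

8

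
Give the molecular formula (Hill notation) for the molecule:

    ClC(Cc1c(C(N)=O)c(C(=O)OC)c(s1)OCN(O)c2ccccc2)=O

Heavy atoms from the SMILES: 16 C, 1 Cl, 2 N, 6 O, 1 S.
Implicit hydrogens by atom environment:
  5 × C (aromatic): 1 H each → 5
  5 × C (aromatic): no H
  5 × O: no H
  3 × C: no H
  2 × C: 2 H each → 4
  1 × C: 3 H
  1 × Cl: no H
  1 × N: 2 H
  1 × N: no H
  1 × O: 1 H
  1 × S (aromatic): no H
  Total hydrogens = 15.
Molecular formula: C16H15ClN2O6S

C16H15ClN2O6S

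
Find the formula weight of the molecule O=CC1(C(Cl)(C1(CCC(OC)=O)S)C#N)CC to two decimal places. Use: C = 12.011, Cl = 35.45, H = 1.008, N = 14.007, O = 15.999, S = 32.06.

Molecular formula: C11H14ClNO3S.
M = 11×12.011 + 1×35.45 + 14×1.008 + 1×14.007 + 3×15.999 + 1×32.06 = 275.75 g/mol.

275.75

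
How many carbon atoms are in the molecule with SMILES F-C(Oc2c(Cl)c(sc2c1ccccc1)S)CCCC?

15

The symbol for carbon appears 15 times in the SMILES. Lowercase c denotes aromatic carbon and counts toward C.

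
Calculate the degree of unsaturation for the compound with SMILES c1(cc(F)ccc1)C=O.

Molecular formula from the SMILES: C7H5FO.
DoU = (2C + 2 + N − H − X)/2 = (2·7 + 2 + 0 − 5 − 1)/2 = 10/2 = 5.
(Structurally: 1 ring(s) + 4 π bond(s) = 5.)

5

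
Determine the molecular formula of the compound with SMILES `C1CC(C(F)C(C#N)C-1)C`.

Heavy atoms from the SMILES: 8 C, 1 F, 1 N.
Implicit hydrogens by atom environment:
  3 × C: 2 H each → 6
  3 × C: 1 H each → 3
  1 × C: 3 H
  1 × C: no H
  1 × F: no H
  1 × N: no H
  Total hydrogens = 12.
Molecular formula: C8H12FN

C8H12FN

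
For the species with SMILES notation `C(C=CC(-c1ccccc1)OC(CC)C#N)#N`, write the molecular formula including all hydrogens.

C14H14N2O

Heavy atoms from the SMILES: 14 C, 2 N, 1 O.
Implicit hydrogens by atom environment:
  5 × C (aromatic): 1 H each → 5
  4 × C: 1 H each → 4
  2 × C: no H
  2 × N: no H
  1 × C: 3 H
  1 × C: 2 H
  1 × C (aromatic): no H
  1 × O: no H
  Total hydrogens = 14.
Molecular formula: C14H14N2O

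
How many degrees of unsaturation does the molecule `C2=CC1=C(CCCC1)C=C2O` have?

Molecular formula from the SMILES: C10H12O.
DoU = (2C + 2 + N − H − X)/2 = (2·10 + 2 + 0 − 12 − 0)/2 = 10/2 = 5.
(Structurally: 2 ring(s) + 3 π bond(s) = 5.)

5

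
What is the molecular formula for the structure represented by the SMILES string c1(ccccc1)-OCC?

C8H10O

Heavy atoms from the SMILES: 8 C, 1 O.
Implicit hydrogens by atom environment:
  5 × C (aromatic): 1 H each → 5
  1 × C: 3 H
  1 × C: 2 H
  1 × C (aromatic): no H
  1 × O: no H
  Total hydrogens = 10.
Molecular formula: C8H10O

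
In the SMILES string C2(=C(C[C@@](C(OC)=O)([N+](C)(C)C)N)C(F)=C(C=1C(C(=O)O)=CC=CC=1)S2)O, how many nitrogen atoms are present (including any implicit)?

2

The symbol for nitrogen appears 2 times in the SMILES.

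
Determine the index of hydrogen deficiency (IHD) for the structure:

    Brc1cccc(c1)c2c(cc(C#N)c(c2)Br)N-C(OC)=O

Molecular formula from the SMILES: C15H10Br2N2O2.
DoU = (2C + 2 + N − H − X)/2 = (2·15 + 2 + 2 − 10 − 2)/2 = 22/2 = 11.
(Structurally: 2 ring(s) + 9 π bond(s) = 11.)

11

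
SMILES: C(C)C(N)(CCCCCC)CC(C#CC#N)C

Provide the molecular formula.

Heavy atoms from the SMILES: 15 C, 2 N.
Implicit hydrogens by atom environment:
  7 × C: 2 H each → 14
  4 × C: no H
  3 × C: 3 H each → 9
  1 × C: 1 H
  1 × N: 2 H
  1 × N: no H
  Total hydrogens = 26.
Molecular formula: C15H26N2

C15H26N2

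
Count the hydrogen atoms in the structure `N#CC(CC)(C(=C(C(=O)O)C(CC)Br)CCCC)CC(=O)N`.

25

Hydrogens are implicit in SMILES; fill each atom to its normal valence:
  6 × C: 2 H each → 12
  6 × C: no H
  3 × C: 3 H each → 9
  2 × O: no H
  1 × Br: no H
  1 × C: 1 H
  1 × N: 2 H
  1 × N: no H
  1 × O: 1 H
  Total hydrogens = 25.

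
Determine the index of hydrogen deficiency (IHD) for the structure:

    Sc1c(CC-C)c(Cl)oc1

3

Molecular formula from the SMILES: C7H9ClOS.
DoU = (2C + 2 + N − H − X)/2 = (2·7 + 2 + 0 − 9 − 1)/2 = 6/2 = 3.
(Structurally: 1 ring(s) + 2 π bond(s) = 3.)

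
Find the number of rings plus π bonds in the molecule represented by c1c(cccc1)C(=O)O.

5

Molecular formula from the SMILES: C7H6O2.
DoU = (2C + 2 + N − H − X)/2 = (2·7 + 2 + 0 − 6 − 0)/2 = 10/2 = 5.
(Structurally: 1 ring(s) + 4 π bond(s) = 5.)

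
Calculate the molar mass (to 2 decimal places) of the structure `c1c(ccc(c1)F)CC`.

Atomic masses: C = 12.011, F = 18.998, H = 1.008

124.16

Molecular formula: C8H9F.
M = 8×12.011 + 1×18.998 + 9×1.008 = 124.16 g/mol.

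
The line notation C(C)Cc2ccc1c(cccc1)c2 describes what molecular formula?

Heavy atoms from the SMILES: 13 C.
Implicit hydrogens by atom environment:
  7 × C (aromatic): 1 H each → 7
  3 × C (aromatic): no H
  2 × C: 2 H each → 4
  1 × C: 3 H
  Total hydrogens = 14.
Molecular formula: C13H14

C13H14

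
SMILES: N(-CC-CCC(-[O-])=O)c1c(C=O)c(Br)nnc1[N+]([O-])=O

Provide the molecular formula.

C10H10BrN4O5-

Heavy atoms from the SMILES: 1 Br, 10 C, 4 N, 5 O.
Implicit hydrogens by atom environment:
  4 × C: 2 H each → 8
  4 × C (aromatic): no H
  3 × O: no H
  2 × N (aromatic): no H
  2 × O (charge -1): no H
  1 × Br: no H
  1 × C: 1 H
  1 × C: no H
  1 × N: 1 H
  1 × N (charge +1): no H
  Total hydrogens = 10.
Net charge -1.
Molecular formula: C10H10BrN4O5-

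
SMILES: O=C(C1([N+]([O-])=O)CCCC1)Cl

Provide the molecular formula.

Heavy atoms from the SMILES: 6 C, 1 Cl, 1 N, 3 O.
Implicit hydrogens by atom environment:
  4 × C: 2 H each → 8
  2 × C: no H
  2 × O: no H
  1 × Cl: no H
  1 × N (charge +1): no H
  1 × O (charge -1): no H
  Total hydrogens = 8.
Molecular formula: C6H8ClNO3

C6H8ClNO3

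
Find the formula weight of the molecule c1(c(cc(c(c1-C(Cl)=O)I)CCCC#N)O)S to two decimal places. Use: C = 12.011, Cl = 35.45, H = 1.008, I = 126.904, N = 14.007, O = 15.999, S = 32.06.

Molecular formula: C11H9ClINO2S.
M = 11×12.011 + 1×35.45 + 9×1.008 + 1×126.904 + 1×14.007 + 2×15.999 + 1×32.06 = 381.61 g/mol.

381.61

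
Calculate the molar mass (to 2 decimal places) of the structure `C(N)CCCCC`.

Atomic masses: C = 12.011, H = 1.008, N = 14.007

101.19

Molecular formula: C6H15N.
M = 6×12.011 + 15×1.008 + 1×14.007 = 101.19 g/mol.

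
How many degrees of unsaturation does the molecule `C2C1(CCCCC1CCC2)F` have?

Molecular formula from the SMILES: C10H17F.
DoU = (2C + 2 + N − H − X)/2 = (2·10 + 2 + 0 − 17 − 1)/2 = 4/2 = 2.
(Structurally: 2 ring(s) + 0 π bond(s) = 2.)

2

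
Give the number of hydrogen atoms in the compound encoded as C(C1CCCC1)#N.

9

Hydrogens are implicit in SMILES; fill each atom to its normal valence:
  4 × C: 2 H each → 8
  1 × C: 1 H
  1 × C: no H
  1 × N: no H
  Total hydrogens = 9.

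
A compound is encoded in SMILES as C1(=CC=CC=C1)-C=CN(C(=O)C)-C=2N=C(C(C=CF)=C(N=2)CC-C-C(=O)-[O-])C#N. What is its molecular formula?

Heavy atoms from the SMILES: 21 C, 1 F, 4 N, 3 O.
Implicit hydrogens by atom environment:
  5 × C (aromatic): 1 H each → 5
  5 × C (aromatic): no H
  4 × C: 1 H each → 4
  3 × C: 2 H each → 6
  3 × C: no H
  2 × N (aromatic): no H
  2 × N: no H
  2 × O: no H
  1 × C: 3 H
  1 × F: no H
  1 × O (charge -1): no H
  Total hydrogens = 18.
Net charge -1.
Molecular formula: C21H18FN4O3-

C21H18FN4O3-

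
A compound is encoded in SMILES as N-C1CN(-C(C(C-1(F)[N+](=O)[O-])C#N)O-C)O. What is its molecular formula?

Heavy atoms from the SMILES: 7 C, 1 F, 4 N, 4 O.
Implicit hydrogens by atom environment:
  3 × C: 1 H each → 3
  2 × C: no H
  2 × N: no H
  2 × O: no H
  1 × C: 3 H
  1 × C: 2 H
  1 × F: no H
  1 × N: 2 H
  1 × N (charge +1): no H
  1 × O: 1 H
  1 × O (charge -1): no H
  Total hydrogens = 11.
Molecular formula: C7H11FN4O4

C7H11FN4O4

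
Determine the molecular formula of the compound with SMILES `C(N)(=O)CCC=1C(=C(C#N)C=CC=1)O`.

Heavy atoms from the SMILES: 10 C, 2 N, 2 O.
Implicit hydrogens by atom environment:
  3 × C (aromatic): 1 H each → 3
  3 × C (aromatic): no H
  2 × C: 2 H each → 4
  2 × C: no H
  1 × N: 2 H
  1 × N: no H
  1 × O: 1 H
  1 × O: no H
  Total hydrogens = 10.
Molecular formula: C10H10N2O2

C10H10N2O2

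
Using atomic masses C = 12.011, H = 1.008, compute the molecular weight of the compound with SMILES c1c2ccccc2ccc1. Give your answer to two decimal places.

128.17

Molecular formula: C10H8.
M = 10×12.011 + 8×1.008 = 128.17 g/mol.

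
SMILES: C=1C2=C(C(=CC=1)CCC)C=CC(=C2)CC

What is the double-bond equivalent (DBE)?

7

Molecular formula from the SMILES: C15H18.
DoU = (2C + 2 + N − H − X)/2 = (2·15 + 2 + 0 − 18 − 0)/2 = 14/2 = 7.
(Structurally: 2 ring(s) + 5 π bond(s) = 7.)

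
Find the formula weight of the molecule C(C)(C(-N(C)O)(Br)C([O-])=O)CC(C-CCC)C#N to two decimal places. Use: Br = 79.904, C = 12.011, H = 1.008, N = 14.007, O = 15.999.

320.21

Molecular formula: C12H20BrN2O3-.
M = 1×79.904 + 12×12.011 + 20×1.008 + 2×14.007 + 3×15.999 = 320.21 g/mol.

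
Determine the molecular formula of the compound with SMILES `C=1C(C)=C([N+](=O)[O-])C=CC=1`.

C7H7NO2

Heavy atoms from the SMILES: 7 C, 1 N, 2 O.
Implicit hydrogens by atom environment:
  4 × C (aromatic): 1 H each → 4
  2 × C (aromatic): no H
  1 × C: 3 H
  1 × N (charge +1): no H
  1 × O: no H
  1 × O (charge -1): no H
  Total hydrogens = 7.
Molecular formula: C7H7NO2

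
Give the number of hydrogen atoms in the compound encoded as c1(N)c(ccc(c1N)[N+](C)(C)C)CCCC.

Hydrogens are implicit in SMILES; fill each atom to its normal valence:
  4 × C: 3 H each → 12
  4 × C (aromatic): no H
  3 × C: 2 H each → 6
  2 × C (aromatic): 1 H each → 2
  2 × N: 2 H each → 4
  1 × N (charge +1): no H
  Total hydrogens = 24.

24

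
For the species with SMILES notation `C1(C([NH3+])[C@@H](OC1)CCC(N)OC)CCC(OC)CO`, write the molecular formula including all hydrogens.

Heavy atoms from the SMILES: 13 C, 2 N, 4 O.
Implicit hydrogens by atom environment:
  6 × C: 2 H each → 12
  5 × C: 1 H each → 5
  3 × O: no H
  2 × C: 3 H each → 6
  1 × N (charge +1): 3 H
  1 × N: 2 H
  1 × O: 1 H
  Total hydrogens = 29.
Net charge +1.
Molecular formula: C13H29N2O4+

C13H29N2O4+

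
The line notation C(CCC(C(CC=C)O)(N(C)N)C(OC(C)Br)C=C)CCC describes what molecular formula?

Heavy atoms from the SMILES: 1 Br, 17 C, 2 N, 2 O.
Implicit hydrogens by atom environment:
  8 × C: 2 H each → 16
  5 × C: 1 H each → 5
  3 × C: 3 H each → 9
  1 × Br: no H
  1 × C: no H
  1 × N: 2 H
  1 × N: no H
  1 × O: 1 H
  1 × O: no H
  Total hydrogens = 33.
Molecular formula: C17H33BrN2O2

C17H33BrN2O2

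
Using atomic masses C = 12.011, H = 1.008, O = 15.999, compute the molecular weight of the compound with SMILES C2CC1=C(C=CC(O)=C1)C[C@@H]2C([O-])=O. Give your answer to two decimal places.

191.21

Molecular formula: C11H11O3-.
M = 11×12.011 + 11×1.008 + 3×15.999 = 191.21 g/mol.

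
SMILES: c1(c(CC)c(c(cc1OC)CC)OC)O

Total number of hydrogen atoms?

Hydrogens are implicit in SMILES; fill each atom to its normal valence:
  5 × C (aromatic): no H
  4 × C: 3 H each → 12
  2 × C: 2 H each → 4
  2 × O: no H
  1 × C (aromatic): 1 H
  1 × O: 1 H
  Total hydrogens = 18.

18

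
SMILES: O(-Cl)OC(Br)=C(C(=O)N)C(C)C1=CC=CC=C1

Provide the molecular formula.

Heavy atoms from the SMILES: 1 Br, 11 C, 1 Cl, 1 N, 3 O.
Implicit hydrogens by atom environment:
  5 × C (aromatic): 1 H each → 5
  3 × C: no H
  3 × O: no H
  1 × Br: no H
  1 × C: 3 H
  1 × C: 1 H
  1 × C (aromatic): no H
  1 × Cl: no H
  1 × N: 2 H
  Total hydrogens = 11.
Molecular formula: C11H11BrClNO3

C11H11BrClNO3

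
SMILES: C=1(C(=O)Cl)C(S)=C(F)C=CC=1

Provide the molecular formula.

Heavy atoms from the SMILES: 7 C, 1 Cl, 1 F, 1 O, 1 S.
Implicit hydrogens by atom environment:
  3 × C (aromatic): 1 H each → 3
  3 × C (aromatic): no H
  1 × C: no H
  1 × Cl: no H
  1 × F: no H
  1 × O: no H
  1 × S: 1 H
  Total hydrogens = 4.
Molecular formula: C7H4ClFOS

C7H4ClFOS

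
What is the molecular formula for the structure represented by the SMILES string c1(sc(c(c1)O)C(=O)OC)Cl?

Heavy atoms from the SMILES: 6 C, 1 Cl, 3 O, 1 S.
Implicit hydrogens by atom environment:
  3 × C (aromatic): no H
  2 × O: no H
  1 × C: 3 H
  1 × C (aromatic): 1 H
  1 × C: no H
  1 × Cl: no H
  1 × O: 1 H
  1 × S (aromatic): no H
  Total hydrogens = 5.
Molecular formula: C6H5ClO3S

C6H5ClO3S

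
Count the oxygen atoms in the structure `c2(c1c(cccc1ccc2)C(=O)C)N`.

1

The symbol for oxygen appears 1 time in the SMILES.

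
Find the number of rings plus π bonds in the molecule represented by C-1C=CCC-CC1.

Molecular formula from the SMILES: C7H12.
DoU = (2C + 2 + N − H − X)/2 = (2·7 + 2 + 0 − 12 − 0)/2 = 4/2 = 2.
(Structurally: 1 ring(s) + 1 π bond(s) = 2.)

2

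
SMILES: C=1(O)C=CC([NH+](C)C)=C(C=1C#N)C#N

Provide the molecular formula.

C10H10N3O+

Heavy atoms from the SMILES: 10 C, 3 N, 1 O.
Implicit hydrogens by atom environment:
  4 × C (aromatic): no H
  2 × C: 3 H each → 6
  2 × C (aromatic): 1 H each → 2
  2 × C: no H
  2 × N: no H
  1 × N (charge +1): 1 H
  1 × O: 1 H
  Total hydrogens = 10.
Net charge +1.
Molecular formula: C10H10N3O+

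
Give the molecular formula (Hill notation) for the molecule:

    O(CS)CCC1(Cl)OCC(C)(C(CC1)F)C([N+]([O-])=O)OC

Heavy atoms from the SMILES: 12 C, 1 Cl, 1 F, 1 N, 5 O, 1 S.
Implicit hydrogens by atom environment:
  6 × C: 2 H each → 12
  4 × O: no H
  2 × C: 3 H each → 6
  2 × C: 1 H each → 2
  2 × C: no H
  1 × Cl: no H
  1 × F: no H
  1 × N (charge +1): no H
  1 × O (charge -1): no H
  1 × S: 1 H
  Total hydrogens = 21.
Molecular formula: C12H21ClFNO5S

C12H21ClFNO5S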